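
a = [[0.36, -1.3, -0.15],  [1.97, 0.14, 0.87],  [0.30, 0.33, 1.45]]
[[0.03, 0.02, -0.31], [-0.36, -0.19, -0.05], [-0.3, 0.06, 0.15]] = a@[[-0.1, -0.13, -0.07], [-0.03, -0.06, 0.21], [-0.18, 0.08, 0.07]]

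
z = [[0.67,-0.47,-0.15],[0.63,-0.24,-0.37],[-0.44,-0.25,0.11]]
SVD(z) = [[-0.70, -0.44, 0.56], [-0.66, 0.08, -0.75], [0.29, -0.89, -0.35]] @ diag([1.1530139335343044, 0.44178311135113857, 0.16518641469763332]) @ [[-0.87,0.36,0.33], [0.33,0.93,-0.14], [0.36,0.01,0.93]]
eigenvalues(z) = [(0.42+0.32j), (0.42-0.32j), (-0.3+0j)]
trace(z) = 0.54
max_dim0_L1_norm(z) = 1.74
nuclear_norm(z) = 1.76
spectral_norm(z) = 1.15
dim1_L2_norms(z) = [0.83, 0.77, 0.52]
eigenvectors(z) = [[-0.15-0.42j, -0.15+0.42j, 0.38+0.00j],[-0.58-0.12j, -0.58+0.12j, (0.55+0j)],[0.67+0.00j, (0.67-0j), 0.74+0.00j]]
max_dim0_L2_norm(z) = 1.02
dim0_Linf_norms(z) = [0.67, 0.47, 0.37]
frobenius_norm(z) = 1.25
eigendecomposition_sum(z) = [[0.32+0.06j, -0.18+0.07j, (-0.03-0.09j)],[(0.29-0.32j), -0.04+0.25j, (-0.12-0.03j)],[(-0.25+0.42j), -0.02-0.29j, (0.14+0j)]] + [[(0.32-0.06j), (-0.18-0.07j), -0.03+0.09j],[0.29+0.32j, (-0.04-0.25j), -0.12+0.03j],[(-0.25-0.42j), (-0.02+0.29j), 0.14-0.00j]] + [[(0.03+0j), -0.11-0.00j, -0.09-0.00j], [0.05+0.00j, -0.16-0.00j, (-0.13-0j)], [0.06+0.00j, (-0.22-0j), (-0.17-0j)]]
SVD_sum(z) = [[0.7, -0.29, -0.26], [0.66, -0.27, -0.25], [-0.29, 0.12, 0.11]] + [[-0.06, -0.18, 0.03], [0.01, 0.03, -0.00], [-0.13, -0.37, 0.05]] + [[0.03,0.0,0.09], [-0.04,-0.00,-0.12], [-0.02,-0.0,-0.05]]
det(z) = -0.08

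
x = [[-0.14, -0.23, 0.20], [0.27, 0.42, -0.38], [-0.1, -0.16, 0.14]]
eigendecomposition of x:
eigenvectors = [[-0.46,0.90,0.57],[0.83,-0.31,0.32],[-0.32,0.30,0.76]]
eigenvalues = [0.42, 0.01, -0.0]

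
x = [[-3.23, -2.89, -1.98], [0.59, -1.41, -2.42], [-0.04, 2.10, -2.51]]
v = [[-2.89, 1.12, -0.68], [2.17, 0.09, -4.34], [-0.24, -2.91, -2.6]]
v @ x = [[10.02, 5.34, 4.72],[-6.78, -15.51, 6.38],[-0.84, -0.66, 14.04]]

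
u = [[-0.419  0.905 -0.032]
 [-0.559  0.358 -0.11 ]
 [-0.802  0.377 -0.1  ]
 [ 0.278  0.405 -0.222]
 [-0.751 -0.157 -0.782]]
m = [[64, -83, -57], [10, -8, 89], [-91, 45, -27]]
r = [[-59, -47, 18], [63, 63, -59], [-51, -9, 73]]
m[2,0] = -91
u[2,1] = 0.377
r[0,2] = 18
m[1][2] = 89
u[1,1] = 0.358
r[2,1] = -9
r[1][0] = 63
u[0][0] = -0.419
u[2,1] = 0.377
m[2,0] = -91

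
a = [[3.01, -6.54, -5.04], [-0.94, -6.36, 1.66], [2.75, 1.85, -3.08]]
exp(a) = [[0.75, -2.5, -3.76], [0.17, -0.10, -0.07], [1.36, -2.18, -2.88]]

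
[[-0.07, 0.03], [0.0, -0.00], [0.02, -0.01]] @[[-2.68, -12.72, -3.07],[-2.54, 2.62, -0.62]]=[[0.11, 0.97, 0.20],[0.0, 0.0, 0.00],[-0.03, -0.28, -0.06]]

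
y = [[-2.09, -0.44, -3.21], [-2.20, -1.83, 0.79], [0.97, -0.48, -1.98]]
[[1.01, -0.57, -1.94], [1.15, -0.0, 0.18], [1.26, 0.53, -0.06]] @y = [[-2.74, 1.53, 0.15], [-2.23, -0.59, -4.05], [-3.86, -1.5, -3.51]]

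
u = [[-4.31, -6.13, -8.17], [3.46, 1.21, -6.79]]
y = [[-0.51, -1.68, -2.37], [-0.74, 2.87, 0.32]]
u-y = [[-3.80, -4.45, -5.80],[4.2, -1.66, -7.11]]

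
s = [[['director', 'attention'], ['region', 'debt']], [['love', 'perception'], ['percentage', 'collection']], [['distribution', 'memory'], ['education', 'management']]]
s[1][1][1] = 'collection'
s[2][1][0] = 'education'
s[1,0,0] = 'love'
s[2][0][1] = 'memory'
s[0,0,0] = 'director'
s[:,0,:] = [['director', 'attention'], ['love', 'perception'], ['distribution', 'memory']]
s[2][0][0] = 'distribution'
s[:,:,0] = [['director', 'region'], ['love', 'percentage'], ['distribution', 'education']]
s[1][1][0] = 'percentage'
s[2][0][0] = 'distribution'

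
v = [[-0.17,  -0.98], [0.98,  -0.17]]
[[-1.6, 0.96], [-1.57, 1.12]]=v @ [[-1.28, 0.94], [1.85, -1.14]]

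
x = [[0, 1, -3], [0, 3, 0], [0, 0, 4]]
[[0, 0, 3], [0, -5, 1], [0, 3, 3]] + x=[[0, 1, 0], [0, -2, 1], [0, 3, 7]]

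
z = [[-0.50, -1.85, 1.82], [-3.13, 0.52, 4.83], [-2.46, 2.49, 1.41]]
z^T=[[-0.50, -3.13, -2.46], [-1.85, 0.52, 2.49], [1.82, 4.83, 1.41]]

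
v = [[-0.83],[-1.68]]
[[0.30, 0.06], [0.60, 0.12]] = v@[[-0.36, -0.07]]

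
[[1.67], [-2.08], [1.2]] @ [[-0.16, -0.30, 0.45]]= [[-0.27, -0.50, 0.75],[0.33, 0.62, -0.94],[-0.19, -0.36, 0.54]]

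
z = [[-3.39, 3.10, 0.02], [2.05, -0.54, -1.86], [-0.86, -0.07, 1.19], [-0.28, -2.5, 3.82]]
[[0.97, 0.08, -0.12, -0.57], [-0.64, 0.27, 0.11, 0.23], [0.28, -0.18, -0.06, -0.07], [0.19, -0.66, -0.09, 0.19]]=z@[[-0.12, 0.03, 0.10, 0.14], [0.18, 0.06, 0.07, -0.03], [0.16, -0.13, 0.03, 0.04]]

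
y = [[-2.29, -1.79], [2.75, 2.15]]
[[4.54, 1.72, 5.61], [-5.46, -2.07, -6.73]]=y@[[-1.93,0.46,-0.76], [-0.07,-1.55,-2.16]]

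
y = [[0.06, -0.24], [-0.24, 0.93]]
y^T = [[0.06, -0.24], [-0.24, 0.93]]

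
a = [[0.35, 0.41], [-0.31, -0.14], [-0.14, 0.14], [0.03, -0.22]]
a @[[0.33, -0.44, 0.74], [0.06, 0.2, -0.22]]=[[0.14, -0.07, 0.17],[-0.11, 0.11, -0.20],[-0.04, 0.09, -0.13],[-0.00, -0.06, 0.07]]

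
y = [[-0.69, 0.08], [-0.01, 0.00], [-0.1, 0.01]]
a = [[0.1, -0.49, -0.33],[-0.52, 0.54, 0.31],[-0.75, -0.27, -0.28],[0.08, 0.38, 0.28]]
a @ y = [[-0.03, 0.00], [0.32, -0.04], [0.55, -0.06], [-0.09, 0.01]]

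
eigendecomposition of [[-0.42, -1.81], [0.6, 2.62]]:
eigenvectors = [[-0.97, 0.57], [0.22, -0.82]]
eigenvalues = [-0.01, 2.21]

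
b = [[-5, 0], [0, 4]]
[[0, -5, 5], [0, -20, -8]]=b @[[0, 1, -1], [0, -5, -2]]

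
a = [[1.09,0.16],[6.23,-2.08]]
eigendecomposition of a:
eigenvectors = [[0.49,  -0.05],[0.87,  1.0]]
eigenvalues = [1.38, -2.37]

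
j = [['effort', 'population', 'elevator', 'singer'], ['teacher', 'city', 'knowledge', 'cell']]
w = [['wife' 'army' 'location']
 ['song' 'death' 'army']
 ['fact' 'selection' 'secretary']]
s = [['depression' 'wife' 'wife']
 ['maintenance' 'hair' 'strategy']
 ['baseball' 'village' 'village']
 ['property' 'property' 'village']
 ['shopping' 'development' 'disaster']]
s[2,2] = 'village'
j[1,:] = ['teacher', 'city', 'knowledge', 'cell']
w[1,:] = ['song', 'death', 'army']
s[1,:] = ['maintenance', 'hair', 'strategy']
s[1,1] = 'hair'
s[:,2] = ['wife', 'strategy', 'village', 'village', 'disaster']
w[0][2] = 'location'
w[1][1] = 'death'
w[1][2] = 'army'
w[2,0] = 'fact'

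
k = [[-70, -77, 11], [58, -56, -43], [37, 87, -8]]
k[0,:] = [-70, -77, 11]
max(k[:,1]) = 87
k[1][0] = 58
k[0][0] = -70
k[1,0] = 58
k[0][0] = -70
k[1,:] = [58, -56, -43]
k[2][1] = 87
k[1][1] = -56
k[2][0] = 37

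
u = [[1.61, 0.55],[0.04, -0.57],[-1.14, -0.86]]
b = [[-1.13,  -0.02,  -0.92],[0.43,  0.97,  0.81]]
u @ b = [[-1.58, 0.50, -1.04], [-0.29, -0.55, -0.50], [0.92, -0.81, 0.35]]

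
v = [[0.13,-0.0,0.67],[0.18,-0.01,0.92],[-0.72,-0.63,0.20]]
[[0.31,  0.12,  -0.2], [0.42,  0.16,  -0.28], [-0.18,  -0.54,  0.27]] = v @ [[0.35,0.28,-0.28], [0.01,0.58,-0.19], [0.39,0.13,-0.25]]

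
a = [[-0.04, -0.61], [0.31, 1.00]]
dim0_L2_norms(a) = [0.31, 1.17]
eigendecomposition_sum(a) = [[0.28, 0.21],[-0.11, -0.08]] + [[-0.32, -0.82],[0.42, 1.08]]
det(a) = 0.15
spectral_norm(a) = 1.21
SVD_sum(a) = [[-0.14, -0.58], [0.25, 1.01]] + [[0.1,-0.03], [0.06,-0.01]]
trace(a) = 0.96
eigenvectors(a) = [[-0.93, 0.60], [0.36, -0.8]]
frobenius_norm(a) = 1.21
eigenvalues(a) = [0.19, 0.77]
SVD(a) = [[0.50, -0.87], [-0.87, -0.50]] @ diag([1.206033170653179, 0.12362844043439418]) @ [[-0.24, -0.97], [-0.97, 0.24]]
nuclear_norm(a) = 1.33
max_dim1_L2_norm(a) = 1.05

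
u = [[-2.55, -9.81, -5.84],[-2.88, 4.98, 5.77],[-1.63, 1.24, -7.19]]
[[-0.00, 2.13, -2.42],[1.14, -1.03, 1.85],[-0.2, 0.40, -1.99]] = u @ [[-0.22, -0.06, 0.04], [0.01, -0.16, 0.07], [0.08, -0.07, 0.28]]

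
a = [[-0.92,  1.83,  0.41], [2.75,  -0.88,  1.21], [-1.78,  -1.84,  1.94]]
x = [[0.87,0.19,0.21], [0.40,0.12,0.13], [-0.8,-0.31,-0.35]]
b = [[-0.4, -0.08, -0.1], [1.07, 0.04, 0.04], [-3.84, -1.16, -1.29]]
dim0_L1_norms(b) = [5.31, 1.28, 1.43]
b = a @ x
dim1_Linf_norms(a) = [1.83, 2.75, 1.94]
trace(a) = 0.14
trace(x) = 0.64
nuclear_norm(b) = 4.74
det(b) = 0.01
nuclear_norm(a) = 8.18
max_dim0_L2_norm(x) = 1.25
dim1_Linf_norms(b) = [0.4, 1.07, 3.84]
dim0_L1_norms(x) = [2.07, 0.62, 0.69]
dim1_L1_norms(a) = [3.16, 4.84, 5.56]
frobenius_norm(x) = 1.37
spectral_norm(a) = 3.43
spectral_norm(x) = 1.37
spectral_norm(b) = 4.35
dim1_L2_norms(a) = [2.09, 3.13, 3.21]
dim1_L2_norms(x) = [0.91, 0.44, 0.93]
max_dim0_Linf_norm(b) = 3.84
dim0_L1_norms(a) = [5.45, 4.55, 3.56]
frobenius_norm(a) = 4.95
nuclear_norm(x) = 1.51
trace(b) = -1.65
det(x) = -0.00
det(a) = -16.90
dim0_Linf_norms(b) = [3.84, 1.16, 1.29]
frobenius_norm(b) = 4.37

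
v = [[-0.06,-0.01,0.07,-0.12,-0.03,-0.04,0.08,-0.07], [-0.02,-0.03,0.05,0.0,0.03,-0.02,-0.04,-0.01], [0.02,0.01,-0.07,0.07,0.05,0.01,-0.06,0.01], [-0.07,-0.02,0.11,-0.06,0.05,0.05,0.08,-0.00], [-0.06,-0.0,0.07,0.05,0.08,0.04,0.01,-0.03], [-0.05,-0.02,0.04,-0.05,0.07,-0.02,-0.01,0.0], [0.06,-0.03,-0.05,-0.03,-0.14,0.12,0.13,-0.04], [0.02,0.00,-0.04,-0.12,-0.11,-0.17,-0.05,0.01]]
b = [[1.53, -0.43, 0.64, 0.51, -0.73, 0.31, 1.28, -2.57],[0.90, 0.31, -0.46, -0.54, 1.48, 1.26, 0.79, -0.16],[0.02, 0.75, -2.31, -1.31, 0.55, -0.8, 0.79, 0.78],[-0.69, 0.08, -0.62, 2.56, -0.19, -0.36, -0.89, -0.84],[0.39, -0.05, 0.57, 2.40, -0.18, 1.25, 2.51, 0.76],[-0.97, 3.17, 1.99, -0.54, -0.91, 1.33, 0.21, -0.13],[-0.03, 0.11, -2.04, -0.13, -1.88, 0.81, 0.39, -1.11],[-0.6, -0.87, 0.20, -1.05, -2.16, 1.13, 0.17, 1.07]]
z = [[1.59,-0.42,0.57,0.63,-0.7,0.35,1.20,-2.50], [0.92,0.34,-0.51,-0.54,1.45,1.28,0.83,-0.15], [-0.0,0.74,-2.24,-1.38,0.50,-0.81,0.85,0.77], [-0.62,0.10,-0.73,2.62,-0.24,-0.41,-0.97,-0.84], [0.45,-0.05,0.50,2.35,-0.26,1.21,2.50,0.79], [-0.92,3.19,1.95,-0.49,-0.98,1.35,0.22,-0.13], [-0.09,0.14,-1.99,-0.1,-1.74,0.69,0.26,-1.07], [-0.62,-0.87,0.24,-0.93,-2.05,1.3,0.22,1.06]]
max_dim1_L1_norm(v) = 0.6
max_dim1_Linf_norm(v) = 0.17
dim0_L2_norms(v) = [0.14, 0.05, 0.19, 0.21, 0.22, 0.22, 0.19, 0.09]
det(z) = -20.39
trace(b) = 4.70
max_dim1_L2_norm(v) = 0.25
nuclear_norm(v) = 1.02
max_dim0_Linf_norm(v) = 0.17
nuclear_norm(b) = 23.98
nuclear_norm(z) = 23.76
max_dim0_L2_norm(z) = 4.01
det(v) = -0.00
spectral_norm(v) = 0.29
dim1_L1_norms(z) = [7.96, 6.02, 7.29, 6.53, 8.11, 9.23, 6.08, 7.29]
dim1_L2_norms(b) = [3.47, 2.42, 3.13, 3.01, 3.84, 4.23, 3.13, 3.06]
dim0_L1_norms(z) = [5.21, 5.85, 8.73, 9.04, 7.92, 7.4, 7.05, 7.31]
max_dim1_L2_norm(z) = 4.23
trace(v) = -0.02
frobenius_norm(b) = 9.41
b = z + v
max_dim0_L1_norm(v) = 0.56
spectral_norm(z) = 4.65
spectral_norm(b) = 4.68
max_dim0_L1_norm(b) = 9.04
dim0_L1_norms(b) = [5.13, 5.77, 8.83, 9.04, 8.08, 7.25, 7.03, 7.42]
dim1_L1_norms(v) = [0.48, 0.2, 0.3, 0.44, 0.34, 0.26, 0.6, 0.52]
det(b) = -204.59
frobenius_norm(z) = 9.34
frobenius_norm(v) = 0.50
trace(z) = 4.72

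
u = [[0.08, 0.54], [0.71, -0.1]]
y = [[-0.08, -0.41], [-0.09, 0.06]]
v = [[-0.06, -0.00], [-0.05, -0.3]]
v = u @ y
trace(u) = -0.02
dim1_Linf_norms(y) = [0.41, 0.09]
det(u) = -0.39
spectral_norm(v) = 0.30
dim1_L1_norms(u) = [0.62, 0.81]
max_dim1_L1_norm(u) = 0.81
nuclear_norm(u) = 1.26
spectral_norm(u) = 0.72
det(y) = -0.04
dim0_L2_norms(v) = [0.08, 0.3]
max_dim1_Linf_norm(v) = 0.3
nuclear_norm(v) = 0.36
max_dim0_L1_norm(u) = 0.79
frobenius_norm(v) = 0.31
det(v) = 0.02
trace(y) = -0.02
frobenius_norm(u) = 0.90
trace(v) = -0.36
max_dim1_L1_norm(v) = 0.35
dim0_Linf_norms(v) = [0.06, 0.3]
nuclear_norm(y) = 0.52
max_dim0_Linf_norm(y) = 0.41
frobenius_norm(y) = 0.43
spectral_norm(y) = 0.42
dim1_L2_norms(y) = [0.42, 0.11]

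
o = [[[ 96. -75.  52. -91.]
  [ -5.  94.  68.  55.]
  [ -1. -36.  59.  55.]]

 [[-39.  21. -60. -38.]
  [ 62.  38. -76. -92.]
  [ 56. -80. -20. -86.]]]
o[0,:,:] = [[96.0, -75.0, 52.0, -91.0], [-5.0, 94.0, 68.0, 55.0], [-1.0, -36.0, 59.0, 55.0]]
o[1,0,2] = -60.0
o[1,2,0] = 56.0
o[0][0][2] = 52.0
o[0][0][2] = 52.0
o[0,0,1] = -75.0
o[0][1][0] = -5.0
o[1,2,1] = -80.0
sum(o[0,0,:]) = -18.0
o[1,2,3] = -86.0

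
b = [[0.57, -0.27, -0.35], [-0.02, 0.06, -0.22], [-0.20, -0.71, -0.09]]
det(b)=-0.113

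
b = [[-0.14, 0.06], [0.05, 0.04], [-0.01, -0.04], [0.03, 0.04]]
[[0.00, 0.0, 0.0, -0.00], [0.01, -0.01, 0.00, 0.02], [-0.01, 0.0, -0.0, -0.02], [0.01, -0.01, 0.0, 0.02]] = b@[[0.05, -0.05, 0.02, 0.16], [0.13, -0.11, 0.06, 0.37]]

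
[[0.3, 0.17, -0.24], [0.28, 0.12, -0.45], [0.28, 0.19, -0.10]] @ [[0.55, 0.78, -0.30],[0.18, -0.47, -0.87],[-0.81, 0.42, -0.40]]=[[0.39, 0.05, -0.14], [0.54, -0.03, -0.01], [0.27, 0.09, -0.21]]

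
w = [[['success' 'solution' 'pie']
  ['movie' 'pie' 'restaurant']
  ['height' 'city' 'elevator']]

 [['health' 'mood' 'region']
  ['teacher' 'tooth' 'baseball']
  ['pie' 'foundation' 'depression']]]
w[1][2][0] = 'pie'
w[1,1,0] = 'teacher'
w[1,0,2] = 'region'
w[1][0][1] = 'mood'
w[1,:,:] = [['health', 'mood', 'region'], ['teacher', 'tooth', 'baseball'], ['pie', 'foundation', 'depression']]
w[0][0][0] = 'success'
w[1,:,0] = ['health', 'teacher', 'pie']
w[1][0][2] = 'region'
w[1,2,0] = 'pie'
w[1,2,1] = 'foundation'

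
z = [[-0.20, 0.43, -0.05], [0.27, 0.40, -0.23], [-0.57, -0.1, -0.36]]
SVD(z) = [[-0.12, -0.69, -0.71],[0.37, -0.70, 0.61],[-0.92, -0.2, 0.34]] @ diag([0.7214879244375481, 0.6189570977235554, 0.2721163098170192]) @ [[0.90,0.27,0.35],[0.1,-0.9,0.43],[0.43,-0.35,-0.83]]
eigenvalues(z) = [(-0.4+0.18j), (-0.4-0.18j), (0.64+0j)]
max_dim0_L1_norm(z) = 1.04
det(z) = 0.12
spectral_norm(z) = 0.72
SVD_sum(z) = [[-0.07, -0.02, -0.03], [0.24, 0.07, 0.09], [-0.60, -0.18, -0.23]] + [[-0.04, 0.38, -0.18], [-0.04, 0.39, -0.18], [-0.01, 0.11, -0.05]] + [[-0.08,0.07,0.16], [0.07,-0.06,-0.14], [0.04,-0.03,-0.08]]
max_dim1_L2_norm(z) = 0.68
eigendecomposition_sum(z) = [[(-0.16+0.07j), (0.09-0.01j), (0.01+0.07j)], [(0.02-0.15j), (-0.03+0.07j), -0.06-0.03j], [(-0.24-0.46j), (0.04+0.26j), (-0.2+0.04j)]] + [[(-0.16-0.07j), 0.09+0.01j, 0.01-0.07j],[(0.02+0.15j), -0.03-0.07j, (-0.06+0.03j)],[(-0.24+0.46j), (0.04-0.26j), -0.20-0.04j]] + [[(0.12+0j), (0.25-0j), (-0.06+0j)], [0.23+0.00j, (0.47-0j), (-0.12+0j)], [(-0.09-0j), -0.19+0.00j, 0.05-0.00j]]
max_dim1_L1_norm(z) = 1.03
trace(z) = -0.16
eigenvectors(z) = [[-0.02+0.31j, -0.02-0.31j, (0.45+0j)],[-0.22-0.15j, (-0.22+0.15j), 0.83+0.00j],[(-0.91+0j), -0.91-0.00j, -0.34+0.00j]]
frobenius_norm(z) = 0.99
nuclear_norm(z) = 1.61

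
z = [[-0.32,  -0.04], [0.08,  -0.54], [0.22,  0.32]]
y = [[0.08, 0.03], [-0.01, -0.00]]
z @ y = [[-0.03,-0.01], [0.01,0.00], [0.01,0.01]]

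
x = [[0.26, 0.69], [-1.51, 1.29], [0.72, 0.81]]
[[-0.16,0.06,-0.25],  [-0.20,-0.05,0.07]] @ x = [[-0.31, -0.24],[0.07, -0.15]]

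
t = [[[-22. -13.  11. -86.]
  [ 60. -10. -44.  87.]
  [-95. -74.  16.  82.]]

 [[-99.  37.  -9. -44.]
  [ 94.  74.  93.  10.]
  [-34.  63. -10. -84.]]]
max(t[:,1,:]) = 94.0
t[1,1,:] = [94.0, 74.0, 93.0, 10.0]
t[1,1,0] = 94.0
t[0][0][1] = -13.0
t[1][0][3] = -44.0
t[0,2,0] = -95.0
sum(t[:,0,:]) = -225.0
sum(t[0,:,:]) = -88.0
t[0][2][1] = -74.0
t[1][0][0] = -99.0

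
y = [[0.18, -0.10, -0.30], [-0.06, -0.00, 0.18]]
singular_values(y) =[0.41, 0.06]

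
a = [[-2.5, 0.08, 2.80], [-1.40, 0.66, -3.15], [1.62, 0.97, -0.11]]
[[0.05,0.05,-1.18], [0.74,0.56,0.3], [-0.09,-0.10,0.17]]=a @ [[-0.16, -0.13, 0.21], [0.16, 0.10, -0.20], [-0.13, -0.1, -0.23]]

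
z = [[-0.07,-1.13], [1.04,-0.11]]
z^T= [[-0.07, 1.04],[-1.13, -0.11]]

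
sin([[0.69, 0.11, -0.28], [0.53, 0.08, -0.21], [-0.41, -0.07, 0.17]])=[[0.59, 0.09, -0.24],[0.46, 0.07, -0.18],[-0.35, -0.06, 0.15]]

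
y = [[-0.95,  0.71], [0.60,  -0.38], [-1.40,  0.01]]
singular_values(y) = [1.87, 0.6]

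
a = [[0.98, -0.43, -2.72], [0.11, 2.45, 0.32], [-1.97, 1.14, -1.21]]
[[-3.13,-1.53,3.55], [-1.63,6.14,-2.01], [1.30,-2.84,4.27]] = a@ [[-1.50, 2.16, -1.41], [-0.69, 2.28, -0.53], [0.72, 0.98, -1.73]]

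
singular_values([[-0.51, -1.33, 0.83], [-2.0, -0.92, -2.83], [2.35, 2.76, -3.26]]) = [5.15, 3.55, 0.5]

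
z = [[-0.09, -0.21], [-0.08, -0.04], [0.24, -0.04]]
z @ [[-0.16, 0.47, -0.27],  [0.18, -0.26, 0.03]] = [[-0.02,0.01,0.02], [0.01,-0.03,0.02], [-0.05,0.12,-0.07]]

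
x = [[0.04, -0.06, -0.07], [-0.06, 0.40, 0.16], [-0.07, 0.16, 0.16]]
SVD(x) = [[-0.18,  -0.43,  0.89], [0.87,  -0.49,  -0.05], [0.45,  0.76,  0.46]] @ diag([0.4959429207937062, 0.09689880508116241, 0.007158274125131373]) @ [[-0.18, 0.87, 0.45], [-0.43, -0.49, 0.76], [0.89, -0.05, 0.46]]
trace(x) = 0.60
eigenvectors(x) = [[-0.18, 0.89, -0.43], [0.87, -0.05, -0.49], [0.45, 0.46, 0.76]]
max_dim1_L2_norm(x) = 0.43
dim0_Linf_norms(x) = [0.07, 0.4, 0.16]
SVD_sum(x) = [[0.02,-0.08,-0.04], [-0.08,0.38,0.2], [-0.04,0.20,0.1]] + [[0.02, 0.02, -0.03], [0.02, 0.02, -0.04], [-0.03, -0.04, 0.06]] + [[0.01, -0.0, 0.00], [-0.0, 0.0, -0.0], [0.00, -0.0, 0.0]]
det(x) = 0.00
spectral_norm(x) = 0.50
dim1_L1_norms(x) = [0.17, 0.62, 0.39]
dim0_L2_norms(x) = [0.1, 0.43, 0.24]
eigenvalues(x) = [0.5, 0.01, 0.1]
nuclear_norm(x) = 0.60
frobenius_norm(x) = 0.51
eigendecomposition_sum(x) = [[0.02,-0.08,-0.04],[-0.08,0.38,0.2],[-0.04,0.20,0.10]] + [[0.01,  -0.00,  0.0], [-0.0,  0.00,  -0.00], [0.0,  -0.00,  0.00]] + [[0.02, 0.02, -0.03], [0.02, 0.02, -0.04], [-0.03, -0.04, 0.06]]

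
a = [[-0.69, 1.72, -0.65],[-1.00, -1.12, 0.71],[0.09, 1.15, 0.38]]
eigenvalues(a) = [(-1.12+1.27j), (-1.12-1.27j), (0.81+0j)]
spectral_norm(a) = 2.45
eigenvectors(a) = [[-0.80+0.00j, (-0.8-0j), -0.01+0.00j],[(0.12-0.51j), 0.12+0.51j, 0.35+0.00j],[-0.22+0.21j, (-0.22-0.21j), 0.94+0.00j]]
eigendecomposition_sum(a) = [[(-0.35+0.82j), (0.86+0.76j), -0.32-0.28j], [(-0.47-0.34j), -0.61+0.44j, (0.22-0.16j)], [(0.12+0.31j), 0.43-0.02j, -0.16+0.01j]] + [[-0.35-0.82j,0.86-0.76j,-0.32+0.28j], [-0.47+0.34j,(-0.61-0.44j),(0.22+0.16j)], [(0.12-0.31j),0.43+0.02j,(-0.16-0.01j)]] + [[0.00+0.00j, (-0+0j), (-0-0j)], [-0.06-0.00j, 0.11-0.00j, 0.26+0.00j], [(-0.15-0j), 0.29-0.00j, (0.7+0j)]]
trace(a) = -1.43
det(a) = 2.30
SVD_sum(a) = [[0.04, 1.74, -0.53], [-0.03, -1.24, 0.38], [0.02, 0.95, -0.29]] + [[-0.67, 0.06, 0.14], [-1.00, 0.09, 0.21], [-0.09, 0.01, 0.02]] + [[-0.06, -0.08, -0.27], [0.03, 0.04, 0.12], [0.16, 0.19, 0.65]]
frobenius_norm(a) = 2.84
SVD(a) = [[0.74, 0.55, -0.38],  [-0.53, 0.83, 0.17],  [0.41, 0.07, 0.91]] @ diag([2.4457171932208475, 1.2367102206060034, 0.7612589842048406]) @ [[0.02,0.96,-0.29], [-0.97,0.09,0.21], [0.22,0.28,0.93]]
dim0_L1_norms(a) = [1.78, 3.99, 1.74]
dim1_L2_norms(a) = [1.96, 1.66, 1.21]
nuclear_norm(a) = 4.44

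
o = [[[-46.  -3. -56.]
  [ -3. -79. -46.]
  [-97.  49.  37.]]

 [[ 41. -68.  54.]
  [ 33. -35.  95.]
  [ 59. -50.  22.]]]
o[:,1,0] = [-3.0, 33.0]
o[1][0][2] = 54.0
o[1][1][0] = 33.0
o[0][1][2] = -46.0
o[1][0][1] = -68.0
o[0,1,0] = -3.0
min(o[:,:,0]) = -97.0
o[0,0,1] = -3.0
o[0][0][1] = -3.0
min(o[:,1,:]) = -79.0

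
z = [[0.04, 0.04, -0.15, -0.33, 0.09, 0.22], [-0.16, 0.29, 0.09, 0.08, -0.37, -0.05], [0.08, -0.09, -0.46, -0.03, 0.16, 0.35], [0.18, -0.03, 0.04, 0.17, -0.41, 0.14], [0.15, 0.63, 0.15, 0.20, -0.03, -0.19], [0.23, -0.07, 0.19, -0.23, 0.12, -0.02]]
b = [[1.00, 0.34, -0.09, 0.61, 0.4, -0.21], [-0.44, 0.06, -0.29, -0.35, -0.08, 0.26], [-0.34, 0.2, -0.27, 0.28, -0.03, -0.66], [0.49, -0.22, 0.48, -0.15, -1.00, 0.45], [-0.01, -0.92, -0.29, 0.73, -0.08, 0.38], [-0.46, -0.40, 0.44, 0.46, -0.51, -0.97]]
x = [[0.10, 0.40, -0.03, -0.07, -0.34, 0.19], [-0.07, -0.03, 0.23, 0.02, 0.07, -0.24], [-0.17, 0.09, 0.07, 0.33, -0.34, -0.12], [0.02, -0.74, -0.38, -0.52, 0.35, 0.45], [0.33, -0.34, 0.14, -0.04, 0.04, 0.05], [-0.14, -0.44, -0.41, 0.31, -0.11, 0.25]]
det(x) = -0.00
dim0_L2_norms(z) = [0.38, 0.7, 0.55, 0.49, 0.59, 0.48]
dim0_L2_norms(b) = [1.33, 1.1, 0.82, 1.16, 1.2, 1.35]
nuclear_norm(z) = 2.79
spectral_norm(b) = 1.58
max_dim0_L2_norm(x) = 1.01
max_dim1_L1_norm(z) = 1.35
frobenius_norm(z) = 1.33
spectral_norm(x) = 1.31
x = b @ z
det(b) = -0.00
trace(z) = -0.01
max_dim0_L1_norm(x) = 2.04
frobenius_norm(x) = 1.68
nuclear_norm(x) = 3.24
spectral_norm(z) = 0.93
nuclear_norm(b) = 6.08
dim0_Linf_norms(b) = [1.0, 0.92, 0.48, 0.73, 1.0, 0.97]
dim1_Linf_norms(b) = [1.0, 0.44, 0.66, 1.0, 0.92, 0.97]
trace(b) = -0.41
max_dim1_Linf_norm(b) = 1.0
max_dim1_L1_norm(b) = 3.24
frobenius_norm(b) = 2.87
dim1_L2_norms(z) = [0.44, 0.51, 0.61, 0.5, 0.72, 0.4]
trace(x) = -0.09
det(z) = 0.00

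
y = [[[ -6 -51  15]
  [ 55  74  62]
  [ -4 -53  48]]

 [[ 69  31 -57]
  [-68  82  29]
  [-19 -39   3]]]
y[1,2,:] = [-19, -39, 3]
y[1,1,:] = [-68, 82, 29]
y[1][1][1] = 82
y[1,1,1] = 82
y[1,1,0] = -68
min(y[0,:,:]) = -53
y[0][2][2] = 48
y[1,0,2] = -57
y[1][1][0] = -68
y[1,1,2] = 29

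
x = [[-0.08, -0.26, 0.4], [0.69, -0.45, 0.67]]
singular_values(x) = [1.11, 0.35]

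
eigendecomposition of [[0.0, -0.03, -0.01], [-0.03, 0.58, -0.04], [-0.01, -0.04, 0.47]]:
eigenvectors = [[-1.00, -0.04, -0.04], [-0.05, 0.95, 0.30], [-0.03, -0.3, 0.95]]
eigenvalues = [-0.0, 0.59, 0.46]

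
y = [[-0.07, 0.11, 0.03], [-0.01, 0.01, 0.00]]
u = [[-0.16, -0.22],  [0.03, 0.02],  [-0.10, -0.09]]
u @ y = [[0.01, -0.02, -0.00], [-0.00, 0.0, 0.0], [0.01, -0.01, -0.0]]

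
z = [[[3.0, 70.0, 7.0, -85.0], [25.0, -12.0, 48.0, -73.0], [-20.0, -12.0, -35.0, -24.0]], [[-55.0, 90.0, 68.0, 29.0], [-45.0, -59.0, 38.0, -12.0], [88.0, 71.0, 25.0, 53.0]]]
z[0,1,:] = [25.0, -12.0, 48.0, -73.0]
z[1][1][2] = 38.0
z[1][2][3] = 53.0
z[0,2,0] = -20.0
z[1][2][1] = 71.0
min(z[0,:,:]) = -85.0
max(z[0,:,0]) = 25.0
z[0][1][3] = -73.0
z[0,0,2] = 7.0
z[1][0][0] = -55.0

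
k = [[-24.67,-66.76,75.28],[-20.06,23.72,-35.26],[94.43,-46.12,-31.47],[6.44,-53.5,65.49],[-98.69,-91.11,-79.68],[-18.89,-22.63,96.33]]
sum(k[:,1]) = -256.4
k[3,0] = 6.44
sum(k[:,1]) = -256.4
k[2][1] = -46.12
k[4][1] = -91.11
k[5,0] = -18.89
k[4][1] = -91.11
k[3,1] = -53.5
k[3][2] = 65.49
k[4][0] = -98.69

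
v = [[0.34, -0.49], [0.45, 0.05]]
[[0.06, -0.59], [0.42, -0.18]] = v @ [[0.87, -0.49], [0.49, 0.87]]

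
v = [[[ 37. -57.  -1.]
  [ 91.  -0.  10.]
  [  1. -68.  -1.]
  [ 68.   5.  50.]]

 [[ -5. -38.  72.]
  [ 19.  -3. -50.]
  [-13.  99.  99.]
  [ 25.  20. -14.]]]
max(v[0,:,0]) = 91.0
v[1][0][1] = -38.0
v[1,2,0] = -13.0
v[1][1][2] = -50.0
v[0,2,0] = 1.0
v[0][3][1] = 5.0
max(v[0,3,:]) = 68.0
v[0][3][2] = 50.0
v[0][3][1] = 5.0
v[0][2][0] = 1.0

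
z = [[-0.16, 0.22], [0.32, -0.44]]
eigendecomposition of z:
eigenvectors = [[0.81, -0.45], [0.59, 0.89]]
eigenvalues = [0.0, -0.6]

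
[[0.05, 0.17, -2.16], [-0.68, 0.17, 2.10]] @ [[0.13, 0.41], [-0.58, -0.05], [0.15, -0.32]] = [[-0.42, 0.70], [0.13, -0.96]]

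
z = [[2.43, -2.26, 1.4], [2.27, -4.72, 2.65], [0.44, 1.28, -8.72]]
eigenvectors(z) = [[0.93, -0.31, -0.18],  [0.36, -0.92, -0.41],  [0.08, -0.24, 0.89]]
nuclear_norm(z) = 16.06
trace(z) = -11.01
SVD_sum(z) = [[0.32, -0.96, 2.25], [0.59, -1.77, 4.15], [-1.09, 3.26, -7.66]] + [[1.43, -1.79, -0.96], [2.11, -2.64, -1.43], [1.57, -1.96, -1.06]] + [[0.68, 0.49, 0.11], [-0.43, -0.31, -0.07], [-0.03, -0.02, -0.01]]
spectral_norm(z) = 9.86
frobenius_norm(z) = 11.19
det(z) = 51.38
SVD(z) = [[-0.25,0.48,-0.84], [-0.46,0.71,0.54], [0.85,0.52,0.04]] @ diag([9.861340065264214, 5.200682685607421, 1.0017842686117253]) @ [[-0.13, 0.39, -0.91],[0.58, -0.72, -0.39],[-0.81, -0.58, -0.13]]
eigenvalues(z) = [1.67, -3.27, -9.41]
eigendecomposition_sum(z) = [[1.92, -0.66, 0.09], [0.75, -0.26, 0.04], [0.17, -0.06, 0.01]] + [[0.49,-1.14,-0.43], [1.46,-3.42,-1.29], [0.38,-0.9,-0.34]] + [[0.02,-0.46,1.74], [0.05,-1.04,3.90], [-0.12,2.24,-8.39]]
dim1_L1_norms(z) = [6.09, 9.64, 10.44]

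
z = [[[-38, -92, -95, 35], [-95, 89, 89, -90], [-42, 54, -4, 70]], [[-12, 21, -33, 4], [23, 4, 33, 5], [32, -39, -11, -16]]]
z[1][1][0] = 23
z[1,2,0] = 32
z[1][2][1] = -39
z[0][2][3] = 70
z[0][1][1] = 89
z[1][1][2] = 33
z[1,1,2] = 33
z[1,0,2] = -33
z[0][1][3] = -90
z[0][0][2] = -95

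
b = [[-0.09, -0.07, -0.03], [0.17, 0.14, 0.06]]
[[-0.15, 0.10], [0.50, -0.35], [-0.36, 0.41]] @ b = [[0.03,0.02,0.01], [-0.10,-0.08,-0.04], [0.1,0.08,0.04]]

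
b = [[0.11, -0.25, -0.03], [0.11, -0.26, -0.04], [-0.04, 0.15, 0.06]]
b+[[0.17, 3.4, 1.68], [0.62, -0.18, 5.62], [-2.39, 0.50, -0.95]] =[[0.28, 3.15, 1.65], [0.73, -0.44, 5.58], [-2.43, 0.65, -0.89]]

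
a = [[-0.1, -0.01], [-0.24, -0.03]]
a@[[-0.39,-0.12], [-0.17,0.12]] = [[0.04, 0.01], [0.1, 0.03]]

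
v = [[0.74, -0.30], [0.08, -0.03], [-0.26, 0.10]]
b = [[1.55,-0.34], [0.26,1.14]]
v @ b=[[1.07, -0.59], [0.12, -0.06], [-0.38, 0.2]]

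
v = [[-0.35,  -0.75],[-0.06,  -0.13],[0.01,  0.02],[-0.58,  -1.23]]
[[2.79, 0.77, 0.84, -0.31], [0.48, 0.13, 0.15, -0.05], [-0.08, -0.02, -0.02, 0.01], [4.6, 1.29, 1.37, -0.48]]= v@[[-4.67,-2.62,1.5,-3.05], [-1.54,0.19,-1.82,1.83]]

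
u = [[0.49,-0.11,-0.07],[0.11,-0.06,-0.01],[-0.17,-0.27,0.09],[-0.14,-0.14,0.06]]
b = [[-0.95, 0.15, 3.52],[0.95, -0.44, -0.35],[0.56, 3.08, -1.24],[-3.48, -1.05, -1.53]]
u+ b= [[-0.46, 0.04, 3.45],  [1.06, -0.50, -0.36],  [0.39, 2.81, -1.15],  [-3.62, -1.19, -1.47]]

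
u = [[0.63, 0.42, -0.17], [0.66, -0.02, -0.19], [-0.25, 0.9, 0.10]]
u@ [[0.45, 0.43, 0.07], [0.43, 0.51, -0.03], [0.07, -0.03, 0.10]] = [[0.45,0.49,0.01], [0.28,0.28,0.03], [0.28,0.35,-0.03]]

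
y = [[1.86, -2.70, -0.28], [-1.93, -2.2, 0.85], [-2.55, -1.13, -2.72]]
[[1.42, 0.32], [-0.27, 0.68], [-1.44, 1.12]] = y@[[0.47, -0.17], [-0.22, -0.22], [0.18, -0.16]]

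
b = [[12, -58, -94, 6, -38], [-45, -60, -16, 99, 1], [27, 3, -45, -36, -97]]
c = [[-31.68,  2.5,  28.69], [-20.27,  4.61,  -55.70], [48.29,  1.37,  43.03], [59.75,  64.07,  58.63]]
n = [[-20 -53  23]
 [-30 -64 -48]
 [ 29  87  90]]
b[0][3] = 6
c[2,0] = 48.29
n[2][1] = 87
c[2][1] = 1.37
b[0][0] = 12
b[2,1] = 3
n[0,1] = -53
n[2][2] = 90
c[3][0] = 59.75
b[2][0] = 27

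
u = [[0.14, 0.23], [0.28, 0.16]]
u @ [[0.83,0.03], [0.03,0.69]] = [[0.12, 0.16],[0.24, 0.12]]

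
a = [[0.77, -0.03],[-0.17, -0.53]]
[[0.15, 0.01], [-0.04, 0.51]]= a @ [[0.20,-0.02],  [0.01,-0.96]]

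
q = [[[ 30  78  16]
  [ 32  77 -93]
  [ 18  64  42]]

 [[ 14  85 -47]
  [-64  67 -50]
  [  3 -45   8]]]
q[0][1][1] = 77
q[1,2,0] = 3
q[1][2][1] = -45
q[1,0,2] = -47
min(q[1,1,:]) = -64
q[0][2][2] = 42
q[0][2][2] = 42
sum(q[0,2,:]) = 124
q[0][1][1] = 77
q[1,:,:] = [[14, 85, -47], [-64, 67, -50], [3, -45, 8]]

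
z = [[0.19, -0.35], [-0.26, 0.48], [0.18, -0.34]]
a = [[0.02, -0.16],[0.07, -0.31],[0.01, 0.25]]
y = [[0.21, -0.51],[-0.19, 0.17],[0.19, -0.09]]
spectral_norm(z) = 0.78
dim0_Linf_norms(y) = [0.21, 0.51]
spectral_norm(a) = 0.43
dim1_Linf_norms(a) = [0.16, 0.31, 0.25]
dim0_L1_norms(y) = [0.59, 0.77]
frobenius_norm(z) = 0.78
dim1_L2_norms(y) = [0.55, 0.25, 0.21]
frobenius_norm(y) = 0.64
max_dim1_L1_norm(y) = 0.72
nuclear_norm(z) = 0.78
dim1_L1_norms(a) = [0.18, 0.38, 0.26]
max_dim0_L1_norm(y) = 0.77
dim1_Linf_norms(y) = [0.51, 0.19, 0.19]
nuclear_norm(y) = 0.78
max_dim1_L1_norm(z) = 0.74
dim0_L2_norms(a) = [0.07, 0.43]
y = z + a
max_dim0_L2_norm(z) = 0.68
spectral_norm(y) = 0.62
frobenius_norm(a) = 0.44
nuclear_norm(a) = 0.48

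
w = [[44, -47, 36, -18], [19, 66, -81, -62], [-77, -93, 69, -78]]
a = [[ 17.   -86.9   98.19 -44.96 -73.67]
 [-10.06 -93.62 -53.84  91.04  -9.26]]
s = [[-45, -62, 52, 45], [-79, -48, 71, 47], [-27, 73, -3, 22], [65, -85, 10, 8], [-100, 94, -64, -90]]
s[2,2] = -3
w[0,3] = -18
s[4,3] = -90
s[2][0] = -27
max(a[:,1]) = -86.9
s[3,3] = 8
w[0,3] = -18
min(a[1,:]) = -93.62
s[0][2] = 52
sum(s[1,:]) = -9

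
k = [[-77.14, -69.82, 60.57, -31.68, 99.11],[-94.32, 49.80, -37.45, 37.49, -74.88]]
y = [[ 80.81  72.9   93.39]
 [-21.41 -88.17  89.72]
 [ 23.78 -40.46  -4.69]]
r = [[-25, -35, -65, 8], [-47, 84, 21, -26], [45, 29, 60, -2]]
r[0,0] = -25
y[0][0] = 80.81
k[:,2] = [60.57, -37.45]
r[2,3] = -2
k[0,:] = [-77.14, -69.82, 60.57, -31.68, 99.11]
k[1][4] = -74.88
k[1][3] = 37.49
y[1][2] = 89.72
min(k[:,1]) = -69.82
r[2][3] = -2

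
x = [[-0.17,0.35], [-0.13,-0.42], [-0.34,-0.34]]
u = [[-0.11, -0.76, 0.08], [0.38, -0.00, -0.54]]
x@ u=[[0.15,  0.13,  -0.20], [-0.15,  0.10,  0.22], [-0.09,  0.26,  0.16]]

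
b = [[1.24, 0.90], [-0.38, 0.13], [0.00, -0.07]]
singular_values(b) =[1.55, 0.33]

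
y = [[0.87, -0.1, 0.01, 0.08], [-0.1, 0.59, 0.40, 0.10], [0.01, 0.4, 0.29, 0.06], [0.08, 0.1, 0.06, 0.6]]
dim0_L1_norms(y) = [1.06, 1.19, 0.76, 0.84]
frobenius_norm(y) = 1.39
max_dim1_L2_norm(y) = 0.88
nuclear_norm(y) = 2.35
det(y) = 0.00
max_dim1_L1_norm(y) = 1.19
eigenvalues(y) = [0.01, 0.53, 0.95, 0.87]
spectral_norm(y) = 0.95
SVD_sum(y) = [[0.41, -0.40, -0.24, -0.06], [-0.40, 0.39, 0.24, 0.06], [-0.24, 0.24, 0.14, 0.04], [-0.06, 0.06, 0.04, 0.01]] + [[0.42, 0.26, 0.22, 0.27], [0.26, 0.16, 0.13, 0.17], [0.22, 0.13, 0.11, 0.14], [0.27, 0.17, 0.14, 0.18]] + [[0.04, 0.04, 0.04, -0.13], [0.04, 0.04, 0.04, -0.13], [0.04, 0.04, 0.03, -0.12], [-0.13, -0.13, -0.12, 0.41]] + [[0.0, 0.0, -0.00, -0.0], [0.0, 0.00, -0.00, -0.0], [-0.0, -0.0, 0.0, 0.00], [-0.00, -0.0, 0.00, 0.00]]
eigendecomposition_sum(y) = [[0.00,0.0,-0.0,-0.00], [0.0,0.00,-0.00,-0.0], [-0.00,-0.0,0.0,0.00], [-0.0,-0.00,0.00,0.00]] + [[0.04, 0.04, 0.04, -0.13], [0.04, 0.04, 0.04, -0.13], [0.04, 0.04, 0.03, -0.12], [-0.13, -0.13, -0.12, 0.41]] + [[0.41,  -0.40,  -0.24,  -0.06], [-0.40,  0.39,  0.24,  0.06], [-0.24,  0.24,  0.14,  0.04], [-0.06,  0.06,  0.04,  0.01]] + [[0.42, 0.26, 0.22, 0.27], [0.26, 0.16, 0.13, 0.17], [0.22, 0.13, 0.11, 0.14], [0.27, 0.17, 0.14, 0.18]]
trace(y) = 2.35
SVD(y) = [[-0.65, -0.7, 0.28, 0.08], [0.64, -0.43, 0.27, 0.58], [0.39, -0.36, 0.25, -0.81], [0.10, -0.45, -0.89, -0.03]] @ diag([0.949752542025661, 0.865641291979121, 0.5271428280102419, 0.00746333798497607]) @ [[-0.65, 0.64, 0.39, 0.1], [-0.70, -0.43, -0.36, -0.45], [0.28, 0.27, 0.25, -0.89], [0.08, 0.58, -0.81, -0.03]]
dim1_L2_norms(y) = [0.88, 0.73, 0.5, 0.62]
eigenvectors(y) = [[-0.08,0.28,0.65,0.70], [-0.58,0.27,-0.64,0.43], [0.81,0.25,-0.39,0.36], [0.03,-0.89,-0.10,0.45]]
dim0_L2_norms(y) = [0.88, 0.73, 0.5, 0.62]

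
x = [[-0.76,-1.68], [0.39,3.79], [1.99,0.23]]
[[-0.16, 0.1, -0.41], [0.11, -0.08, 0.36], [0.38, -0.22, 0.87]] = x @[[0.19, -0.11, 0.43],[0.01, -0.01, 0.05]]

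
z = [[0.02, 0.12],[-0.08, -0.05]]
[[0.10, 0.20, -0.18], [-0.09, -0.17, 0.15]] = z@[[0.67, 1.30, -1.08], [0.69, 1.41, -1.31]]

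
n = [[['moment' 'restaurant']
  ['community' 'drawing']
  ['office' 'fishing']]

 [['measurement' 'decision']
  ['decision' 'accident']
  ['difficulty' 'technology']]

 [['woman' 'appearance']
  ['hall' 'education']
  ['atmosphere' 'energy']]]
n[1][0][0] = 'measurement'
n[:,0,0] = ['moment', 'measurement', 'woman']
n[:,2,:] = [['office', 'fishing'], ['difficulty', 'technology'], ['atmosphere', 'energy']]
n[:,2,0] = ['office', 'difficulty', 'atmosphere']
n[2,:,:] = [['woman', 'appearance'], ['hall', 'education'], ['atmosphere', 'energy']]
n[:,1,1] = ['drawing', 'accident', 'education']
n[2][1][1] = 'education'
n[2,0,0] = 'woman'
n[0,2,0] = 'office'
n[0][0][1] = 'restaurant'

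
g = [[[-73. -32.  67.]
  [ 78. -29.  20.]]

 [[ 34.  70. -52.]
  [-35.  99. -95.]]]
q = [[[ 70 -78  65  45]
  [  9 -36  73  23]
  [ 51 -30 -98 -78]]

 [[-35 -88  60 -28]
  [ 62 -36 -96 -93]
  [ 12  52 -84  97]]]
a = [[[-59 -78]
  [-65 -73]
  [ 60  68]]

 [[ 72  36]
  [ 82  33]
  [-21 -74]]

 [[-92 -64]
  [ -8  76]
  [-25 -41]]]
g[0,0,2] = 67.0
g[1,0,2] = -52.0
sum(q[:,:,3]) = -34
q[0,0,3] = 45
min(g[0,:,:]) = -73.0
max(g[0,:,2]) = 67.0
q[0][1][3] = 23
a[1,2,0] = -21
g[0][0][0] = -73.0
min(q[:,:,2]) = -98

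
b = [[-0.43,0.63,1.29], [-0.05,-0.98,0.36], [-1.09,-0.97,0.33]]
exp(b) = [[0.11, -0.19, 0.99], [-0.14, 0.26, 0.18], [-0.76, -0.74, 0.56]]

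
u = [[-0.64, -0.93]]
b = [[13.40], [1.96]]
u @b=[[-10.4]]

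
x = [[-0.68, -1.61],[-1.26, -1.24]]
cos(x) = [[0.23,-0.90], [-0.71,-0.09]]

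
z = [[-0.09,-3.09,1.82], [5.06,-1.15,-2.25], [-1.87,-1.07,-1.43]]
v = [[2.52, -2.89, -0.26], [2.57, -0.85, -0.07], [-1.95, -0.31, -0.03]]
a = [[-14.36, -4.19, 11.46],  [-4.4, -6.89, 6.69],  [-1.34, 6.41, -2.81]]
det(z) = -49.06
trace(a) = -24.06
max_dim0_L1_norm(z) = 7.02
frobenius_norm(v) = 5.10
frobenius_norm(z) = 7.18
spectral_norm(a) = 21.23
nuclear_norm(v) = 6.59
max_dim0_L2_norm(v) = 4.09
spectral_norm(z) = 5.75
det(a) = -1.88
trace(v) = 1.64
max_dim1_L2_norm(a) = 18.84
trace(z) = -2.67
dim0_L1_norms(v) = [7.04, 4.05, 0.36]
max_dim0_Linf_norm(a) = 14.36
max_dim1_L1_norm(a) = 30.01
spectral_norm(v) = 4.76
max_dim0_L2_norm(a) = 15.08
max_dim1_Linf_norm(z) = 5.06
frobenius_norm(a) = 22.75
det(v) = 0.03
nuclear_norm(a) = 29.40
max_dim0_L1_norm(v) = 7.04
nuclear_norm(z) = 11.71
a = v @ z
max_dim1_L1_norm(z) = 8.46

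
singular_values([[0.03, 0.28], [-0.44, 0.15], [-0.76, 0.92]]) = [1.27, 0.31]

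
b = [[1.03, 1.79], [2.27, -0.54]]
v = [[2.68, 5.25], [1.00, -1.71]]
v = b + [[1.65, 3.46], [-1.27, -1.17]]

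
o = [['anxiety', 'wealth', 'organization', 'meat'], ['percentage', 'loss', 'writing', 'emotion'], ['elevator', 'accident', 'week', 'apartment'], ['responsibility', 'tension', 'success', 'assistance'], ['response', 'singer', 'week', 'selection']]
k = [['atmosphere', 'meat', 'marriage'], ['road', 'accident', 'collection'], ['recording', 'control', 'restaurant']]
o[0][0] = 'anxiety'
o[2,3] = 'apartment'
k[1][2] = 'collection'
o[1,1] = 'loss'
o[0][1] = 'wealth'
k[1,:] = ['road', 'accident', 'collection']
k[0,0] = 'atmosphere'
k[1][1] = 'accident'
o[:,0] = ['anxiety', 'percentage', 'elevator', 'responsibility', 'response']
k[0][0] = 'atmosphere'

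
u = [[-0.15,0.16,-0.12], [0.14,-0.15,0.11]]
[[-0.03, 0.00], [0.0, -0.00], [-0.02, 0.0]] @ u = [[0.00,-0.00,0.0], [0.0,0.0,0.0], [0.00,-0.00,0.00]]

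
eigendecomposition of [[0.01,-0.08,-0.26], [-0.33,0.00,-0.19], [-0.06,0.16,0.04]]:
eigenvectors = [[0.69+0.00j, -0.38+0.22j, (-0.38-0.22j)], [-0.49+0.00j, -0.78+0.00j, (-0.78-0j)], [-0.53+0.00j, (0.23+0.37j), 0.23-0.37j]]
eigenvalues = [(0.26+0j), (-0.11+0.18j), (-0.11-0.18j)]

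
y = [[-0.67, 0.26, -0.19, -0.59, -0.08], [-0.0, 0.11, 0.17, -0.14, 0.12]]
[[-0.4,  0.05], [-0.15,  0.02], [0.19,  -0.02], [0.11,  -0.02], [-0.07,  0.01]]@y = [[0.27, -0.10, 0.08, 0.23, 0.04],[0.1, -0.04, 0.03, 0.09, 0.01],[-0.13, 0.05, -0.04, -0.11, -0.02],[-0.07, 0.03, -0.02, -0.06, -0.01],[0.05, -0.02, 0.02, 0.04, 0.01]]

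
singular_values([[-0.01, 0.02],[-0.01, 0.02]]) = [0.03, 0.0]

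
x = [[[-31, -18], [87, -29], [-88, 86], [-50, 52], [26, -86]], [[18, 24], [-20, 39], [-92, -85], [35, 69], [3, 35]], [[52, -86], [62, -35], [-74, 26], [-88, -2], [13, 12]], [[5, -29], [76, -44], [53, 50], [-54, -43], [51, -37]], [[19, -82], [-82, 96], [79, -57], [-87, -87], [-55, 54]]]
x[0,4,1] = -86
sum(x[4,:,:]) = -202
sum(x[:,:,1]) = -177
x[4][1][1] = 96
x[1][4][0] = 3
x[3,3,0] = -54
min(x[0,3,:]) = -50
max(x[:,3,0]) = 35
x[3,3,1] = -43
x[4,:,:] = [[19, -82], [-82, 96], [79, -57], [-87, -87], [-55, 54]]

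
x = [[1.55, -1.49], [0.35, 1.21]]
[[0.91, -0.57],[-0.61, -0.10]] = x @ [[0.08, -0.35], [-0.53, 0.02]]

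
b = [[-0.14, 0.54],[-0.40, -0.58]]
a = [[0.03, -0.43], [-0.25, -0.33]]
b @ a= [[-0.14, -0.12], [0.13, 0.36]]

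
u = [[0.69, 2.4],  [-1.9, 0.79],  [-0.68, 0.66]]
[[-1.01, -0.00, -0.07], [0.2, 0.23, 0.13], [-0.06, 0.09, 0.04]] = u @ [[-0.25, -0.11, -0.07], [-0.35, 0.03, -0.01]]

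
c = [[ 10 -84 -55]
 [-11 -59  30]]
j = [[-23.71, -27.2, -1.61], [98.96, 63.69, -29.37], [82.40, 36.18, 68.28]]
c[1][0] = -11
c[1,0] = -11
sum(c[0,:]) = -129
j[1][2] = -29.37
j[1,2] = -29.37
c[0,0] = 10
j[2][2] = 68.28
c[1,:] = [-11, -59, 30]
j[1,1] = 63.69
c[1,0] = -11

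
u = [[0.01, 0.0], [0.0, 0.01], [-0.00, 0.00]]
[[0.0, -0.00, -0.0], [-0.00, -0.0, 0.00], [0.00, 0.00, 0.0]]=u @ [[0.04, -0.02, -0.09], [-0.14, -0.09, 0.03]]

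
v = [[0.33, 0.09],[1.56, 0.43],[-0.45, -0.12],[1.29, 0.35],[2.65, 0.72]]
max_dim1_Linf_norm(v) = 2.65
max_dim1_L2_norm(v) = 2.75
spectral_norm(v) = 3.50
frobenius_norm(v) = 3.50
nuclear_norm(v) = 3.51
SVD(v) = [[-0.1, -0.02], [-0.46, -0.82], [0.13, -0.42], [-0.38, 0.23], [-0.78, 0.30]] @ diag([3.504263825759518, 0.005919414942918785]) @ [[-0.96, -0.26], [0.26, -0.96]]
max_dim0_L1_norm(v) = 6.28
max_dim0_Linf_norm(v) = 2.65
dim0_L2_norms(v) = [3.38, 0.92]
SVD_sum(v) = [[0.33, 0.09], [1.56, 0.43], [-0.45, -0.12], [1.29, 0.35], [2.65, 0.72]] + [[-0.0,0.00],[-0.0,0.0],[-0.0,0.0],[0.00,-0.0],[0.0,-0.0]]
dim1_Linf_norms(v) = [0.33, 1.56, 0.45, 1.29, 2.65]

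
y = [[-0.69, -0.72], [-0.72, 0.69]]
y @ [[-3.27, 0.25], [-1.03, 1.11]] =[[3.00, -0.97],[1.64, 0.59]]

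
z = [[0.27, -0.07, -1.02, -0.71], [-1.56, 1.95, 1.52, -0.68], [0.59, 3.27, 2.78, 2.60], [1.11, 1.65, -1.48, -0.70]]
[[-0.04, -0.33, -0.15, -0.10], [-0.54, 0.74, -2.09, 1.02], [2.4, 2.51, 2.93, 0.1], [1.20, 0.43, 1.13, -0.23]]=z@ [[1.12, 0.06, 1.15, -0.04], [0.28, 0.44, 0.16, 0.05], [0.39, 0.11, -0.07, 0.38], [-0.10, 0.28, 0.74, -0.42]]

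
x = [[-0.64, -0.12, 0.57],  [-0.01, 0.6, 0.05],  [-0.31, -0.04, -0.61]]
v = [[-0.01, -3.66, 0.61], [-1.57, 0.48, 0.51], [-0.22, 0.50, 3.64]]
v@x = [[-0.15, -2.22, -0.56], [0.84, 0.46, -1.18], [-0.99, 0.18, -2.32]]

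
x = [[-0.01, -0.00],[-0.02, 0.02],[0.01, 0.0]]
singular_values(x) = [0.03, 0.01]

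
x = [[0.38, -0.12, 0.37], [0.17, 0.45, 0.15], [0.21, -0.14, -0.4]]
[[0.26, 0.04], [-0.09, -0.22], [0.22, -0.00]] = x@[[0.62, -0.14], [-0.41, -0.47], [-0.08, 0.1]]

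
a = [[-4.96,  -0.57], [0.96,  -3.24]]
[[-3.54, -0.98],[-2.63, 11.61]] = a@ [[0.6, 0.59], [0.99, -3.41]]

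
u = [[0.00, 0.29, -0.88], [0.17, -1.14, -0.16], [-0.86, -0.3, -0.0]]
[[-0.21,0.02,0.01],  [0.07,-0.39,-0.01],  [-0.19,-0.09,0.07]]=u @ [[0.24, -0.01, -0.08], [-0.06, 0.33, 0.00], [0.22, 0.09, -0.01]]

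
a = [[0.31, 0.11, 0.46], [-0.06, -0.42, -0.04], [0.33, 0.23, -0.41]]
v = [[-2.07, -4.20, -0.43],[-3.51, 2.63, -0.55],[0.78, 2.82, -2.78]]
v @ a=[[-0.53, 1.44, -0.61], [-1.43, -1.62, -1.49], [-0.84, -1.74, 1.39]]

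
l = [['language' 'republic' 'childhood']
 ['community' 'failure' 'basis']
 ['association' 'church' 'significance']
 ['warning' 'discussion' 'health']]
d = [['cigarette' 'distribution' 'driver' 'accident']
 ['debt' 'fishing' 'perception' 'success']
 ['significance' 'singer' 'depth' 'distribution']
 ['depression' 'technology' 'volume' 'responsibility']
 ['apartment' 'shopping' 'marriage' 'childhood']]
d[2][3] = 'distribution'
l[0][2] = 'childhood'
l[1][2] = 'basis'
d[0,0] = 'cigarette'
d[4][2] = 'marriage'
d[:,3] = ['accident', 'success', 'distribution', 'responsibility', 'childhood']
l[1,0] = 'community'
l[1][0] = 'community'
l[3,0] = 'warning'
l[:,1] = ['republic', 'failure', 'church', 'discussion']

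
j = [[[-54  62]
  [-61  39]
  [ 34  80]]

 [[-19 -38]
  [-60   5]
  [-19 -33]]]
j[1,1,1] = 5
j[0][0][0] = -54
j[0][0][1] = 62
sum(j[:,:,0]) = -179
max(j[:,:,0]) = 34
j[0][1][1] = 39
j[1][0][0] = -19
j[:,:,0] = [[-54, -61, 34], [-19, -60, -19]]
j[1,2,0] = -19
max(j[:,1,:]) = 39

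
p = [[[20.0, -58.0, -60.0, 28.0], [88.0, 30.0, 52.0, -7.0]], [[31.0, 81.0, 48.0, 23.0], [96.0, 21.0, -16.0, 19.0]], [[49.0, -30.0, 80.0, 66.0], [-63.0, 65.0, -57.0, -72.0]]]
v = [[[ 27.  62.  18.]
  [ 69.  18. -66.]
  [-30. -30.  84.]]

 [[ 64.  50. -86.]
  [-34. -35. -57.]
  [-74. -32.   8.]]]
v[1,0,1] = 50.0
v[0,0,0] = 27.0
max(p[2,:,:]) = 80.0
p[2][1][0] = -63.0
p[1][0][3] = 23.0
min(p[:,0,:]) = -60.0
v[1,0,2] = -86.0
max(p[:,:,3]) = 66.0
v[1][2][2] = 8.0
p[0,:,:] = [[20.0, -58.0, -60.0, 28.0], [88.0, 30.0, 52.0, -7.0]]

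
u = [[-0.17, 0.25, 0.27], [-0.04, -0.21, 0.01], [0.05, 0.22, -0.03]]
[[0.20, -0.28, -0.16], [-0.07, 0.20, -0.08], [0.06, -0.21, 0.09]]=u@[[0.32,  -0.07,  0.88],[0.29,  -0.95,  0.19],[0.67,  -0.21,  -0.21]]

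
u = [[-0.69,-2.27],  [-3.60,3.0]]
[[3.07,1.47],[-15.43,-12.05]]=u@[[2.52, 2.24],[-2.12, -1.33]]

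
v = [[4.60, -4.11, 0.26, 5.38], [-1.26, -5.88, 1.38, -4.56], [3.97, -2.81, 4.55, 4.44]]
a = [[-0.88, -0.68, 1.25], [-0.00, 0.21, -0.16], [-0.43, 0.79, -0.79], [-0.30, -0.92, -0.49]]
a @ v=[[1.77, 4.1, 4.52, 3.92], [-0.90, -0.79, -0.44, -1.67], [-6.11, -0.66, -2.62, -9.42], [-2.17, 8.02, -3.58, 0.41]]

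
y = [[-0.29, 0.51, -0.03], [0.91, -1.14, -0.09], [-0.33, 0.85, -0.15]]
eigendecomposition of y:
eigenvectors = [[-0.34,0.51,0.27],[0.75,0.34,0.15],[-0.57,0.79,0.95]]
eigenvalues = [-1.48, 0.01, -0.11]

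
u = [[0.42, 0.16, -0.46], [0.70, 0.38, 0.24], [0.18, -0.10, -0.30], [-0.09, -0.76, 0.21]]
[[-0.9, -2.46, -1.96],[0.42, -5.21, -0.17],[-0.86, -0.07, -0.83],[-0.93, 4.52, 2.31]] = u @[[-0.96, -4.26, -0.24], [1.81, -5.57, -2.10], [1.70, -0.47, 3.31]]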